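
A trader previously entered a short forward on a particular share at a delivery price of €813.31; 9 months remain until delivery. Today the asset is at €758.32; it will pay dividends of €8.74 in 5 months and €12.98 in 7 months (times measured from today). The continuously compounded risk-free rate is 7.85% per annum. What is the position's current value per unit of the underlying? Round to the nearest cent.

€29.35

PV(remaining dividends) I = 8.74·e^(−0.0785·5/12) + 12.98·e^(−0.0785·7/12) = 20.8578
Current forward F = (S − I)·e^(rT) = (758.32 − 20.8578)·e^(0.0785·9/12) = 737.4622 × 1.060643 = 782.1841
Value (long) = (F − K)·e^(−rT) = (782.1841 − 813.31) × 0.942825 = -29.3463
Short position value = −(long value) = €29.35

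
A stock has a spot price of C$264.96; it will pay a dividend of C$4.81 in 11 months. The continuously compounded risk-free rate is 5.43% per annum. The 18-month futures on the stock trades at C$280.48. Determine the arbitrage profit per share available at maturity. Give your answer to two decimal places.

C$2.00 per share

PV(dividends) I = 4.81·e^(−0.0543·11/12) = 4.5764
Fair futures F* = (S − I)·e^(rT) = (264.96 − 4.5764)·e^0.081450 = 260.3836 × 1.084859 = 282.4795
Market C$280.48 < fair 282.4795: forward underpriced → reverse cash-and-carry (short the stock, invest proceeds at r, pay the dividends, go long the forward).
Profit at T = |F_mkt − F*| = |280.48 − 282.4795| = C$2.00 per share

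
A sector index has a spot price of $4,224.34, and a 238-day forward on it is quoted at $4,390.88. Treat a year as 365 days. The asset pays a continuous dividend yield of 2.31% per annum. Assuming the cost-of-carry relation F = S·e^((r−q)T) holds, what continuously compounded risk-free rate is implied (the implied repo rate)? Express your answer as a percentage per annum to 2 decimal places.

From F = S·e^((r−q)T): (r − q) = ln(F/S)/T
ln(4390.88/4224.34) = ln(1.039424) = 0.038667
(r − q) = 0.038667 / (238/365) = 0.059300
r = ln(F/S)/T + q = 0.059300 + 0.0231 = 0.082400
r = 8.24%

8.24%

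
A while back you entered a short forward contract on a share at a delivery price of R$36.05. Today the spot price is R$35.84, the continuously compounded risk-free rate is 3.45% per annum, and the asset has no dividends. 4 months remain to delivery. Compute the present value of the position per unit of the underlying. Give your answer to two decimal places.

-R$0.20

Current fair forward for the remaining 4 months: F = S·e^(r·T), r = 0.0345
F = 35.84 · e^(0.0345 × 4/12) = 35.84 × 1.011566 = 36.2545
Value of long forward = (F − K)·e^(−rT) = (36.2545 − 36.05) · e^(−0.0345·4/12)
= 0.2045 × 0.988566 = 0.20
Short position value = −(long value) = -R$0.20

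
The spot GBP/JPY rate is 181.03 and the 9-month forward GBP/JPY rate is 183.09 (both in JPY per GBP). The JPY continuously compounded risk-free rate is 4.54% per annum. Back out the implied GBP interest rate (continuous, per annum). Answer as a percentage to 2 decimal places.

3.03%

F = S·e^((r_JPY − r_GBP)T) ⇒ r_GBP = r_JPY − ln(F/S)/T
ln(183.09/181.03) = 0.011315; /(9/12) = 0.015087
r_GBP = 0.0454 − 0.015087 = 0.030313
r_GBP = 3.03%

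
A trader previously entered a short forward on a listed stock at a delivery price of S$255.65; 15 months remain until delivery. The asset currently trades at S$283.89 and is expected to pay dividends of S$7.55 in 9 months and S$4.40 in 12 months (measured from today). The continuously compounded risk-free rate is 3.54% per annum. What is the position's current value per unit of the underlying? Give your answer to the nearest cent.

-S$27.71

PV(remaining dividends) I = 7.55·e^(−0.0354·9/12) + 4.40·e^(−0.0354·12/12) = 11.5991
Current forward F = (S − I)·e^(rT) = (283.89 − 11.5991)·e^(0.0354·15/12) = 272.2909 × 1.045244 = 284.6104
Value (long) = (F − K)·e^(−rT) = (284.6104 − 255.65) × 0.956715 = 27.7068
Short position value = −(long value) = -S$27.71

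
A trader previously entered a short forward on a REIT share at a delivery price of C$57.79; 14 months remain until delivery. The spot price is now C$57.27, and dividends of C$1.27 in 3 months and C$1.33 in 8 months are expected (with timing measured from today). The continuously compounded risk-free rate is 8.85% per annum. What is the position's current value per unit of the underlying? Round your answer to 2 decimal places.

PV(remaining dividends) I = 1.27·e^(−0.0885·3/12) + 1.33·e^(−0.0885·8/12) = 2.4960
Current forward F = (S − I)·e^(rT) = (57.27 − 2.4960)·e^(0.0885·14/12) = 54.7740 × 1.108769 = 60.7317
Value (long) = (F − K)·e^(−rT) = (60.7317 − 57.79) × 0.901901 = 2.6531
Short position value = −(long value) = -C$2.65

-C$2.65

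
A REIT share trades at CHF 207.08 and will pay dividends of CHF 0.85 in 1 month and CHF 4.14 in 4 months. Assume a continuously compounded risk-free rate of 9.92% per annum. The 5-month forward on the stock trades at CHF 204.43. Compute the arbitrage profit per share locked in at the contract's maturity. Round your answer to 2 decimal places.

CHF 6.34 per share

PV(dividends) I = 0.85·e^(−0.0992·1/12) + 4.14·e^(−0.0992·4/12) = 4.8483
Fair forward F* = (S − I)·e^(rT) = (207.08 − 4.8483)·e^0.041333 = 202.2317 × 1.042199 = 210.7657
Market CHF 204.43 < fair 210.7657: forward underpriced → reverse cash-and-carry (short the stock, invest proceeds at r, pay the dividends, go long the forward).
Profit at T = |F_mkt − F*| = |204.43 − 210.7657| = CHF 6.34 per share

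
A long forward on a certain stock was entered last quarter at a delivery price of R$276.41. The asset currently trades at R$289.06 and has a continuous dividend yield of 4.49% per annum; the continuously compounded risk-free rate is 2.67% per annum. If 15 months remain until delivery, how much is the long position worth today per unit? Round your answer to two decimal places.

Current fair forward for the remaining 15 months: F = S·e^((r − q)·T), (r − q) = 0.0267 − 0.0449 = -0.0182
F = 289.06 · e^(-0.0182 × 15/12) = 289.06 × 0.977507 = 282.5582
Value of long forward = (F − K)·e^(−rT) = (282.5582 − 276.41) · e^(−0.0267·15/12)
= 6.1482 × 0.967176 = 5.95

R$5.95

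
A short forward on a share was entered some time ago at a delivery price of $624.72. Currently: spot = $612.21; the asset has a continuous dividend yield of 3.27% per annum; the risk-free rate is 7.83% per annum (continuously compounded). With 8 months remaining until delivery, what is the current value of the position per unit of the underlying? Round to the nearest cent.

Current fair forward for the remaining 8 months: F = S·e^((r − q)·T), (r − q) = 0.0783 − 0.0327 = 0.0456
F = 612.21 · e^(0.0456 × 8/12) = 612.21 × 1.030867 = 631.1071
Value of long forward = (F − K)·e^(−rT) = (631.1071 − 624.72) · e^(−0.0783·8/12)
= 6.3871 × 0.949139 = 6.06
Short position value = −(long value) = -$6.06

-$6.06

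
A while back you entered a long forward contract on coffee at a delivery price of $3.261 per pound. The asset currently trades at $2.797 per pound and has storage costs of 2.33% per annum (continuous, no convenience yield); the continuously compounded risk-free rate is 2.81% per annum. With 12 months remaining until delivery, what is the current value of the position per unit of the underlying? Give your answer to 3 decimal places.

-$0.308 per pound

Current fair forward for the remaining 12 months: F = S·e^((r + u)·T), (r + u) = 0.0281 + 0.0233 = 0.0514
F = 2.797 · e^(0.0514 × 12/12) = 2.797 × 1.052744 = 2.9445
Value of long forward = (F − K)·e^(−rT) = (2.9445 − 3.261) · e^(−0.0281·12/12)
= -0.3165 × 0.972291 = -0.308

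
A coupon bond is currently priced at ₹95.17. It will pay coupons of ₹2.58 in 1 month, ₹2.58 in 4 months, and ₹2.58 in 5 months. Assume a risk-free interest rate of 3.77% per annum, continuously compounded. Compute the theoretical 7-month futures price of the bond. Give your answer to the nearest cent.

PV(coupons) I = 2.58·e^(−0.0377·1/12) + 2.58·e^(−0.0377·4/12) + 2.58·e^(−0.0377·5/12)
I = 2.5719 + 2.5478 + 2.5398 = 7.6595
F = (S − I)·e^(rT) = (95.17 − 7.6595) · e^(0.0377·7/12)
= 87.5105 · e^0.021992 = 87.5105 × 1.022236 = ₹89.46

₹89.46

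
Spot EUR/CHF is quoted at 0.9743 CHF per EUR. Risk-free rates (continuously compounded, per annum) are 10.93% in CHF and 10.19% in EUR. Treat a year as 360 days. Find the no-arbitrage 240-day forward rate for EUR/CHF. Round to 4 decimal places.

0.9791

F = S·e^((r_CHF − r_EUR)T) = 0.9743 · e^((0.1093 − 0.1019) × 240/360)
= 0.9743 · e^0.004933 = 0.9743 × 1.004945
F = 0.9791 CHF per EUR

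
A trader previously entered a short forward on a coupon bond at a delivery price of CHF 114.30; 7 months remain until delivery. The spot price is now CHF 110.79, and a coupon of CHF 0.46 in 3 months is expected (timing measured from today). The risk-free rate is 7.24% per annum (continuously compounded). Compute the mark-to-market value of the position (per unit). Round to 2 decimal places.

PV(remaining coupons) I = 0.46·e^(−0.0724·3/12) = 0.4517
Current forward F = (S − I)·e^(rT) = (110.79 − 0.4517)·e^(0.0724·7/12) = 110.3383 × 1.043138 = 115.0981
Value (long) = (F − K)·e^(−rT) = (115.0981 − 114.30) × 0.958646 = 0.7651
Short position value = −(long value) = -CHF 0.77

-CHF 0.77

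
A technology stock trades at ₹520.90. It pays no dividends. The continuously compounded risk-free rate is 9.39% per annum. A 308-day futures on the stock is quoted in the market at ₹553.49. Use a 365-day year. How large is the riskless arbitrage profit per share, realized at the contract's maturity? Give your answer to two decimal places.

Fair futures: F* = S·e^(carry·T), with carry = r = 0.0939
F* = 520.90 · e^(0.0939 × 308/365) = 520.90 · e^0.079236 = 520.90 × 1.082460 = ₹563.8534
Market ₹553.49 < fair ₹563.8534: forward underpriced → reverse cash-and-carry (short spot, go long the forward).
At maturity, profit = |F_mkt − F*| = |553.49 − 563.8534| = ₹10.36 per share

₹10.36 per share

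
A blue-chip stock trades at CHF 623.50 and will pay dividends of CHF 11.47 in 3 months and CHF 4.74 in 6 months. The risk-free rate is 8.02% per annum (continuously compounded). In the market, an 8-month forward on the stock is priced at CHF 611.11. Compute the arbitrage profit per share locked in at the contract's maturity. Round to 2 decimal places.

CHF 29.97 per share

PV(dividends) I = 11.47·e^(−0.0802·3/12) + 4.74·e^(−0.0802·6/12) = 15.7960
Fair forward F* = (S − I)·e^(rT) = (623.50 − 15.7960)·e^0.053467 = 607.7040 × 1.054922 = 641.0803
Market CHF 611.11 < fair 641.0803: forward underpriced → reverse cash-and-carry (short the stock, invest proceeds at r, pay the dividends, go long the forward).
Profit at T = |F_mkt − F*| = |611.11 − 641.0803| = CHF 29.97 per share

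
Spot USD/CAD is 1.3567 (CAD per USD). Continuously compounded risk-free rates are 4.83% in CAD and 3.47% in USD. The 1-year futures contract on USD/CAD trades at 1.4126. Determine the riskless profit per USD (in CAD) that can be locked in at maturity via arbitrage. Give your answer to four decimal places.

0.0373 per USD (in CAD)

Fair futures: F* = S·e^(carry·T), with carry = (r_CAD − r_USD) = 0.0483 − 0.0347 = 0.0136
F* = 1.3567 · e^(0.0136 × 1) = 1.3567 · e^0.013600 = 1.3567 × 1.013693 = 1.3753
Market 1.4126 > fair 1.3753: forward overpriced → cash-and-carry (buy spot, short the forward).
At maturity, profit = |F_mkt − F*| = |1.4126 − 1.3753| = 0.0373 per USD (in CAD)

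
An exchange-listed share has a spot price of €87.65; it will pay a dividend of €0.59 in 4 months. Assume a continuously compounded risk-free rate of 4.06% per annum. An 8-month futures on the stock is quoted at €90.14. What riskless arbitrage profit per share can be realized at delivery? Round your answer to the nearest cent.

PV(dividends) I = 0.59·e^(−0.0406·4/12) = 0.5821
Fair futures F* = (S − I)·e^(rT) = (87.65 − 0.5821)·e^0.027067 = 87.0679 × 1.027437 = 89.4568
Market €90.14 > fair 89.4568: forward overpriced → cash-and-carry (borrow at r, buy the stock and collect the dividends, short the forward).
Profit at T = |F_mkt − F*| = |90.14 − 89.4568| = €0.68 per share

€0.68 per share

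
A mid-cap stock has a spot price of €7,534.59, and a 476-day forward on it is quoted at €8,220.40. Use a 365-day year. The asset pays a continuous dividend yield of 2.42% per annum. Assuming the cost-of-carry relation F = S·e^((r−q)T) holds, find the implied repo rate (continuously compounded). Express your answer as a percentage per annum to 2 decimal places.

From F = S·e^((r−q)T): (r − q) = ln(F/S)/T
ln(8220.40/7534.59) = ln(1.091022) = 0.087115
(r − q) = 0.087115 / (476/365) = 0.066800
r = ln(F/S)/T + q = 0.066800 + 0.0242 = 0.091000
r = 9.10%

9.10%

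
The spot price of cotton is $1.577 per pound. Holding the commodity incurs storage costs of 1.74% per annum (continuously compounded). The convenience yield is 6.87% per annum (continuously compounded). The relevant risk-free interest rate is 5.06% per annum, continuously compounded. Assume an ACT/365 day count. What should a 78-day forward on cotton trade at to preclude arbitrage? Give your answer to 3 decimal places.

Net carry = r + u − y = 0.0506 + 0.0174 − 0.0687 = -0.0007
F = S·e^((r+u−y)T) = 1.577 · e^(-0.0007 × 78/365) = 1.577 · e^-0.000150
= 1.577 × 0.999850 = $1.577 per pound

$1.577 per pound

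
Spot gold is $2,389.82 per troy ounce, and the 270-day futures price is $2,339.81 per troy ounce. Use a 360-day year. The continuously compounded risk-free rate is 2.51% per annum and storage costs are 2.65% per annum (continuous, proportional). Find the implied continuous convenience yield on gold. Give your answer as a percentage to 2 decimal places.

F = S·e^((r+u−y)T) ⇒ (r+u−y) = ln(F/S)/T
ln(2339.81/2389.82) = -0.021148; /T ⇒ -0.028197
y = r + u − ln(F/S)/T = 0.0251 + 0.0265 + 0.028197 = 0.079797
y = 7.98%

7.98%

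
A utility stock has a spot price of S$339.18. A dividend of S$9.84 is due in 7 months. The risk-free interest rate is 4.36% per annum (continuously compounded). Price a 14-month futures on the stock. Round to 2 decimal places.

PV(dividends) I = 9.84·e^(−0.0436·7/12)
I = 9.5929
F = (S − I)·e^(rT) = (339.18 − 9.5929) · e^(0.0436·14/12)
= 329.5871 · e^0.050867 = 329.5871 × 1.052183 = S$346.79

S$346.79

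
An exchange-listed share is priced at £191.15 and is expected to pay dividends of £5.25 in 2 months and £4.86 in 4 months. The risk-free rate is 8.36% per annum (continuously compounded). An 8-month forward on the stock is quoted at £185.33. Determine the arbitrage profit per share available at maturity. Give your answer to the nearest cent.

£6.30 per share

PV(dividends) I = 5.25·e^(−0.0836·2/12) + 4.86·e^(−0.0836·4/12) = 9.9038
Fair forward F* = (S − I)·e^(rT) = (191.15 − 9.9038)·e^0.055733 = 181.2462 × 1.057315 = 191.6343
Market £185.33 < fair 191.6343: forward underpriced → reverse cash-and-carry (short the stock, invest proceeds at r, pay the dividends, go long the forward).
Profit at T = |F_mkt − F*| = |185.33 − 191.6343| = £6.30 per share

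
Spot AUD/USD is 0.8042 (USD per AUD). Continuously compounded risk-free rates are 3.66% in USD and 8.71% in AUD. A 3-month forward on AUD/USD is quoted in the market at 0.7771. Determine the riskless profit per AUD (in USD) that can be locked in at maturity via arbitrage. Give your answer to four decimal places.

Fair forward: F* = S·e^(carry·T), with carry = (r_USD − r_AUD) = 0.0366 − 0.0871 = -0.0505
F* = 0.8042 · e^(-0.0505 × 3/12) = 0.8042 · e^-0.012625 = 0.8042 × 0.987454 = 0.7941
Market 0.7771 < fair 0.7941: forward underpriced → reverse cash-and-carry (short spot, go long the forward).
At maturity, profit = |F_mkt − F*| = |0.7771 − 0.7941| = 0.0170 per AUD (in USD)

0.0170 per AUD (in USD)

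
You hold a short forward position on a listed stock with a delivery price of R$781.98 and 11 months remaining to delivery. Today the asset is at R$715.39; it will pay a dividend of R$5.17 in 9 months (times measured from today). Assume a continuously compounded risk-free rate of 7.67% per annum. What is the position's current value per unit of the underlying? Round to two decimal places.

PV(remaining dividends) I = 5.17·e^(−0.0767·9/12) = 4.8810
Current forward F = (S − I)·e^(rT) = (715.39 − 4.8810)·e^(0.0767·11/12) = 710.5090 × 1.072839 = 762.2618
Value (long) = (F − K)·e^(−rT) = (762.2618 − 781.98) × 0.932106 = -18.3795
Short position value = −(long value) = R$18.38

R$18.38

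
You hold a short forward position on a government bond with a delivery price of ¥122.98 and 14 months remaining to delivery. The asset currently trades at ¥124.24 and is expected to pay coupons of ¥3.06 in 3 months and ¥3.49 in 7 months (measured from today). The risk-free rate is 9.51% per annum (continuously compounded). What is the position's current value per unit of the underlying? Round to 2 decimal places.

PV(remaining coupons) I = 3.06·e^(−0.0951·3/12) + 3.49·e^(−0.0951·7/12) = 6.2898
Current forward F = (S − I)·e^(rT) = (124.24 − 6.2898)·e^(0.0951·14/12) = 117.9502 × 1.117339 = 131.7904
Value (long) = (F − K)·e^(−rT) = (131.7904 − 122.98) × 0.894983 = 7.8852
Short position value = −(long value) = -¥7.89

-¥7.89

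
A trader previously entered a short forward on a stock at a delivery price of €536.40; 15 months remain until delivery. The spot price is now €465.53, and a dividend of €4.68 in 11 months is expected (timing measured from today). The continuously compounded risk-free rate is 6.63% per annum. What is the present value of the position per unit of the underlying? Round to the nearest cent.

€32.61

PV(remaining dividends) I = 4.68·e^(−0.0663·11/12) = 4.4040
Current forward F = (S − I)·e^(rT) = (465.53 − 4.4040)·e^(0.0663·15/12) = 461.1260 × 1.086406 = 500.9701
Value (long) = (F − K)·e^(−rT) = (500.9701 − 536.40) × 0.920466 = -32.6120
Short position value = −(long value) = €32.61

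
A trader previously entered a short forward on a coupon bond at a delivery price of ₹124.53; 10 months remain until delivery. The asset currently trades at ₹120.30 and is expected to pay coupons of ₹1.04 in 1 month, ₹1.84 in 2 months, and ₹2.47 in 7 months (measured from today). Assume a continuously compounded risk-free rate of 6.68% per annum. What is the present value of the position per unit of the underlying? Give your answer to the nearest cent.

₹2.72

PV(remaining coupons) I = 1.04·e^(−0.0668·1/12) + 1.84·e^(−0.0668·2/12) + 2.47·e^(−0.0668·7/12) = 5.2295
Current forward F = (S − I)·e^(rT) = (120.30 − 5.2295)·e^(0.0668·10/12) = 115.0705 × 1.057245 = 121.6577
Value (long) = (F − K)·e^(−rT) = (121.6577 − 124.53) × 0.945854 = -2.7168
Short position value = −(long value) = ₹2.72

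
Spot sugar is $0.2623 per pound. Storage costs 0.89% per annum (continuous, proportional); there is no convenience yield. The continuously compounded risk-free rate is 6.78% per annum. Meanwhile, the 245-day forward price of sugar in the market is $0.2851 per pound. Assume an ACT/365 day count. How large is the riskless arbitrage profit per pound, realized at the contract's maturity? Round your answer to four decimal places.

$0.0089 per pound

Fair forward: F* = S·e^(carry·T), with carry = (r + u) = 0.0678 + 0.0089 = 0.0767
F* = 0.2623 · e^(0.0767 × 245/365) = 0.2623 · e^0.051484 = 0.2623 × 1.052832 = $0.2762
Market $0.2851 > fair $0.2762: forward overpriced → cash-and-carry (buy spot, short the forward).
At maturity, profit = |F_mkt − F*| = |0.2851 − 0.2762| = $0.0089 per pound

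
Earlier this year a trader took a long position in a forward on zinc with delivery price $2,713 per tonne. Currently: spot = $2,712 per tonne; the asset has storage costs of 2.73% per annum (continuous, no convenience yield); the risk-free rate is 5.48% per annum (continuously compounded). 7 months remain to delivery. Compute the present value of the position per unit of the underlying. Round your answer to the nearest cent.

Current fair forward for the remaining 7 months: F = S·e^((r + u)·T), (r + u) = 0.0548 + 0.0273 = 0.0821
F = 2712 · e^(0.0821 × 7/12) = 2712 × 1.04905700 = 2845.0426
Value of long forward = (F − K)·e^(−rT) = (2845.0426 − 2713) · e^(−0.0548·7/12)
= 132.0426 × 0.96853887 = 127.89

$127.89 per tonne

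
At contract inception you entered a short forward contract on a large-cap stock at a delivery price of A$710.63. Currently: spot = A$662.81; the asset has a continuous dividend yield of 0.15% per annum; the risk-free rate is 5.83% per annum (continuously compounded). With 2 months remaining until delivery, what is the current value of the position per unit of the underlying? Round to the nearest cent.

Current fair forward for the remaining 2 months: F = S·e^((r − q)·T), (r − q) = 0.0583 − 0.0015 = 0.0568
F = 662.81 · e^(0.0568 × 2/12) = 662.81 × 1.009512 = 669.1146
Value of long forward = (F − K)·e^(−rT) = (669.1146 − 710.63) · e^(−0.0583·2/12)
= -41.5154 × 0.990330 = -41.11
Short position value = −(long value) = A$41.11

A$41.11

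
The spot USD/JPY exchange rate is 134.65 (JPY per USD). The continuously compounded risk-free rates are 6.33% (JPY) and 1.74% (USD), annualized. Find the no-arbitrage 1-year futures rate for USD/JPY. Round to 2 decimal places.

140.97

F = S·e^((r_JPY − r_USD)T) = 134.65 · e^((0.0633 − 0.0174) × 12/12)
= 134.65 · e^0.045900 = 134.65 × 1.046970
F = 140.97 JPY per USD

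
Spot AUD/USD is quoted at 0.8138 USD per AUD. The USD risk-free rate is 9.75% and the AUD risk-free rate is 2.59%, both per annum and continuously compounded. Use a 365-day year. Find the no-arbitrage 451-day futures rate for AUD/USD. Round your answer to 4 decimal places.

F = S·e^((r_USD − r_AUD)T) = 0.8138 · e^((0.0975 − 0.0259) × 451/365)
= 0.8138 · e^0.088470 = 0.8138 × 1.092501
F = 0.8891 USD per AUD

0.8891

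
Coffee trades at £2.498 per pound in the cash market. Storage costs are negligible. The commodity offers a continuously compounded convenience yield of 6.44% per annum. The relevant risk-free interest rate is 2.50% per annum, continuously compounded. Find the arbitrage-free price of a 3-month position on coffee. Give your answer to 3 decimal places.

Net carry = r + u − y = 0.0250 + 0.0000 − 0.0644 = -0.0394
F = S·e^((r+u−y)T) = 2.498 · e^(-0.0394 × 3/12) = 2.498 · e^-0.009850
= 2.498 × 0.990198 = £2.474 per pound

£2.474 per pound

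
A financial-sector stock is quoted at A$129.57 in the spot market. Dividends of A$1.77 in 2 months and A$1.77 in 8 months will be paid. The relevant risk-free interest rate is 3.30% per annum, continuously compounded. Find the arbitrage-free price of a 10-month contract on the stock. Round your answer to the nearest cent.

PV(dividends) I = 1.77·e^(−0.0330·2/12) + 1.77·e^(−0.0330·8/12)
I = 1.7603 + 1.7315 = 3.4918
F = (S − I)·e^(rT) = (129.57 − 3.4918) · e^(0.0330·10/12)
= 126.0782 · e^0.027500 = 126.0782 × 1.027882 = A$129.59

A$129.59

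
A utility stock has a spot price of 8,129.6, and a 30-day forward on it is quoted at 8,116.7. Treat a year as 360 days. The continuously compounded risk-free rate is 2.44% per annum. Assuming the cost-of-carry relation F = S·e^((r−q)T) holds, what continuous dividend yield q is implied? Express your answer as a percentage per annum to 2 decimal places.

From F = S·e^((r−q)T): (r − q) = ln(F/S)/T
ln(8116.7/8129.6) = ln(0.998413) = -0.001588
(r − q) = -0.001588 / (30/360) = -0.019056
q = r − ln(F/S)/T = 0.0244 + 0.019056 = 0.043456
q = 4.35%

4.35%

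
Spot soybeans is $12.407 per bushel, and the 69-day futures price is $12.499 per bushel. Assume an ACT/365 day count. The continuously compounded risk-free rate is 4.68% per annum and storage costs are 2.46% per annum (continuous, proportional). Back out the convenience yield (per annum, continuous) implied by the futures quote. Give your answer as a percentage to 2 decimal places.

F = S·e^((r+u−y)T) ⇒ (r+u−y) = ln(F/S)/T
ln(12.499/12.407) = 0.007388; /T ⇒ 0.039081
y = r + u − ln(F/S)/T = 0.0468 + 0.0246 − 0.039081 = 0.032319
y = 3.23%

3.23%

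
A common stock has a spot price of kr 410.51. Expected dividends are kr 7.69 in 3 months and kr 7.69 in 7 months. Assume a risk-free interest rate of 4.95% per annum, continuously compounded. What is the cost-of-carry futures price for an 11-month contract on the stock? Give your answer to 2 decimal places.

kr 413.80

PV(dividends) I = 7.69·e^(−0.0495·3/12) + 7.69·e^(−0.0495·7/12)
I = 7.5954 + 7.4711 = 15.0665
F = (S − I)·e^(rT) = (410.51 − 15.0665) · e^(0.0495·11/12)
= 395.4435 · e^0.045375 = 395.4435 × 1.046420 = kr 413.80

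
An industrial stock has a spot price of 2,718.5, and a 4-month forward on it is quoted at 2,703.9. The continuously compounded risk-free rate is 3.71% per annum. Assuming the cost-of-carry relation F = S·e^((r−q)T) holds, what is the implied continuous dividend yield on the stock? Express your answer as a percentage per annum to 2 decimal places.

From F = S·e^((r−q)T): (r − q) = ln(F/S)/T
ln(2703.9/2718.5) = ln(0.994629) = -0.005385
(r − q) = -0.005385 / (4/12) = -0.016155
q = r − ln(F/S)/T = 0.0371 + 0.016155 = 0.053255
q = 5.33%

5.33%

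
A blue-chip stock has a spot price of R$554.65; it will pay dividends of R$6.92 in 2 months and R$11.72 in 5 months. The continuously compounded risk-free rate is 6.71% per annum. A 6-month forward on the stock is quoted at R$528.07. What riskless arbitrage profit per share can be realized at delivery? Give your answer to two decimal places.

PV(dividends) I = 6.92·e^(−0.0671·2/12) + 11.72·e^(−0.0671·5/12) = 18.2399
Fair forward F* = (S − I)·e^(rT) = (554.65 − 18.2399)·e^0.033550 = 536.4101 × 1.034119 = 554.7119
Market R$528.07 < fair 554.7119: forward underpriced → reverse cash-and-carry (short the stock, invest proceeds at r, pay the dividends, go long the forward).
Profit at T = |F_mkt − F*| = |528.07 − 554.7119| = R$26.64 per share

R$26.64 per share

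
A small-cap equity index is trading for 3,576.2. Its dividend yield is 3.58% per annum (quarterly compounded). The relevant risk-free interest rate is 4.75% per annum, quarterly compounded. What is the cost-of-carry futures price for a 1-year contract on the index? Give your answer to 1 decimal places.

F = S · (1+r/4)^(4T) / (1+q/4)^(4T)
= 3576.2 × 1.048353 / 1.036283 = 3576.2 × 1.011647
F = 3,617.9

3,617.9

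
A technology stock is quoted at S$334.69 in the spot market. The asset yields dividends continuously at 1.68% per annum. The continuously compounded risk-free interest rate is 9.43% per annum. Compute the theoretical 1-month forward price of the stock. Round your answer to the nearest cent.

S$336.86

F = S·e^((r − q)T) = 334.69 · e^((0.0943 − 0.0168) × 1/12)
= 334.69 · e^0.006458 = 334.69 × 1.006479
F = S$336.86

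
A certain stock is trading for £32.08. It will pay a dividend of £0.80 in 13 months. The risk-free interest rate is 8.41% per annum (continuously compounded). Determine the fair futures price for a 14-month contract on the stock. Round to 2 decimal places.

PV(dividends) I = 0.80·e^(−0.0841·13/12)
I = 0.7303
F = (S − I)·e^(rT) = (32.08 − 0.7303) · e^(0.0841·14/12)
= 31.3497 · e^0.098117 = 31.3497 × 1.103092 = £34.58

£34.58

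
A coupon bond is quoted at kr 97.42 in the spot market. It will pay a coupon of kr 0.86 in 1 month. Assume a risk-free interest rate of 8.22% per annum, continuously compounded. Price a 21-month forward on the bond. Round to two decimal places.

kr 111.51

PV(coupons) I = 0.86·e^(−0.0822·1/12)
I = 0.8541
F = (S − I)·e^(rT) = (97.42 − 0.8541) · e^(0.0822·21/12)
= 96.5659 · e^0.143850 = 96.5659 × 1.154711 = kr 111.51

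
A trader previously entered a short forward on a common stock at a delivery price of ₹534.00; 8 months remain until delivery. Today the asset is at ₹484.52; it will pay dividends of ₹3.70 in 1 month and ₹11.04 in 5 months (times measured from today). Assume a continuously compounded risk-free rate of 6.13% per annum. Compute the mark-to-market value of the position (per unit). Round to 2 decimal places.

PV(remaining dividends) I = 3.70·e^(−0.0613·1/12) + 11.04·e^(−0.0613·5/12) = 14.4427
Current forward F = (S − I)·e^(rT) = (484.52 − 14.4427)·e^(0.0613·8/12) = 470.0773 × 1.041713 = 489.6856
Value (long) = (F − K)·e^(−rT) = (489.6856 − 534.00) × 0.959957 = -42.5399
Short position value = −(long value) = ₹42.54

₹42.54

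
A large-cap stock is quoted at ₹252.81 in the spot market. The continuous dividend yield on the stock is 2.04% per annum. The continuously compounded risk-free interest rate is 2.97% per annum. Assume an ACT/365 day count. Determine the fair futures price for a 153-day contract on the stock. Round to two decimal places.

F = S·e^((r − q)T) = 252.81 · e^((0.0297 − 0.0204) × 153/365)
= 252.81 · e^0.003898 = 252.81 × 1.003906
F = ₹253.80

₹253.80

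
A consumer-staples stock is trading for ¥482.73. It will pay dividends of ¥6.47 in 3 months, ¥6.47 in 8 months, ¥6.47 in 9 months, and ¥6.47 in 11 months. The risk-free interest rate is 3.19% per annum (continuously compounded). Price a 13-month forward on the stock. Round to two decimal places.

PV(dividends) I = 6.47·e^(−0.0319·3/12) + 6.47·e^(−0.0319·8/12) + 6.47·e^(−0.0319·9/12) + 6.47·e^(−0.0319·11/12)
I = 6.4186 + 6.3339 + 6.3170 + 6.2835 = 25.3530
F = (S − I)·e^(rT) = (482.73 − 25.3530) · e^(0.0319·13/12)
= 457.3770 · e^0.034558 = 457.3770 × 1.035162 = ¥473.46

¥473.46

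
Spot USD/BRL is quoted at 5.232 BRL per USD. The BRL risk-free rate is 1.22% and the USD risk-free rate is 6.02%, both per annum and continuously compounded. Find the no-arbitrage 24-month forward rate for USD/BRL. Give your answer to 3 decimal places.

F = S·e^((r_BRL − r_USD)T) = 5.232 · e^((0.0122 − 0.0602) × 24/12)
= 5.232 · e^-0.096000 = 5.232 × 0.908464
F = 4.753 BRL per USD

4.753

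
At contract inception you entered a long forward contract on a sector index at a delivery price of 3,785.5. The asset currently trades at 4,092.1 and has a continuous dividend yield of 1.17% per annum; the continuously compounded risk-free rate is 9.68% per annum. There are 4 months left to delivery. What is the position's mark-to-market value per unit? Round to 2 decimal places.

Current fair forward for the remaining 4 months: F = S·e^((r − q)·T), (r − q) = 0.0968 − 0.0117 = 0.0851
F = 4092.1 · e^(0.0851 × 4/12) = 4092.1 × 1.02877283 = 4209.8413
Value of long forward = (F − K)·e^(−rT) = (4209.8413 − 3785.5) · e^(−0.0968·4/12)
= 424.3413 × 0.96824835 = 410.87

410.87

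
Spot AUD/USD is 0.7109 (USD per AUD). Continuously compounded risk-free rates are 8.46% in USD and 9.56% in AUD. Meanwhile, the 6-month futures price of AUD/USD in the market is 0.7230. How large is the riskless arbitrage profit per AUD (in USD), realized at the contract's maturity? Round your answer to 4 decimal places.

Fair futures: F* = S·e^(carry·T), with carry = (r_USD − r_AUD) = 0.0846 − 0.0956 = -0.0110
F* = 0.7109 · e^(-0.0110 × 6/12) = 0.7109 · e^-0.005500 = 0.7109 × 0.994515 = 0.7070
Market 0.7230 > fair 0.7070: forward overpriced → cash-and-carry (buy spot, short the forward).
At maturity, profit = |F_mkt − F*| = |0.7230 − 0.7070| = 0.0160 per AUD (in USD)

0.0160 per AUD (in USD)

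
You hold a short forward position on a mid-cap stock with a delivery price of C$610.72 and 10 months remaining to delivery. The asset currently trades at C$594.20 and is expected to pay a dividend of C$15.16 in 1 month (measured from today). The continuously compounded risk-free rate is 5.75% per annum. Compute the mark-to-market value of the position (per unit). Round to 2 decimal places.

PV(remaining dividends) I = 15.16·e^(−0.0575·1/12) = 15.0875
Current forward F = (S − I)·e^(rT) = (594.20 − 15.0875)·e^(0.0575·10/12) = 579.1125 × 1.049083 = 607.5371
Value (long) = (F − K)·e^(−rT) = (607.5371 − 610.72) × 0.953213 = -3.0340
Short position value = −(long value) = C$3.03

C$3.03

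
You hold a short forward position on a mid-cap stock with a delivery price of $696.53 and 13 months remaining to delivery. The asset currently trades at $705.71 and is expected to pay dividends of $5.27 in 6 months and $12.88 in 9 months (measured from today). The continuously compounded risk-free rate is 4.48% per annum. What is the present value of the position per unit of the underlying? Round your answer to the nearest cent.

PV(remaining dividends) I = 5.27·e^(−0.0448·6/12) + 12.88·e^(−0.0448·9/12) = 17.6077
Current forward F = (S − I)·e^(rT) = (705.71 − 17.6077)·e^(0.0448·13/12) = 688.1023 × 1.049730 = 722.3216
Value (long) = (F − K)·e^(−rT) = (722.3216 − 696.53) × 0.952626 = 24.5697
Short position value = −(long value) = -$24.57

-$24.57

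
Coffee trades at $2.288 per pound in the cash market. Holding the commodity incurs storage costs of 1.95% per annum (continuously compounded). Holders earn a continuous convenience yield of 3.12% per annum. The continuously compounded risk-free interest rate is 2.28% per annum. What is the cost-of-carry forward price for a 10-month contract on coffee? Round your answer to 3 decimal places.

$2.309 per pound

Net carry = r + u − y = 0.0228 + 0.0195 − 0.0312 = 0.0111
F = S·e^((r+u−y)T) = 2.288 · e^(0.0111 × 10/12) = 2.288 · e^0.009250
= 2.288 × 1.009293 = $2.309 per pound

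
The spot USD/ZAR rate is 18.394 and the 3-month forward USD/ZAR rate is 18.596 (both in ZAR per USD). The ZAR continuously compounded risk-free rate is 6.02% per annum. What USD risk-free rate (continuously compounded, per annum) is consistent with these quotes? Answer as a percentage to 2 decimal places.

F = S·e^((r_ZAR − r_USD)T) ⇒ r_USD = r_ZAR − ln(F/S)/T
ln(18.596/18.394) = 0.010922; /(3/12) = 0.043688
r_USD = 0.0602 − 0.043688 = 0.016512
r_USD = 1.65%

1.65%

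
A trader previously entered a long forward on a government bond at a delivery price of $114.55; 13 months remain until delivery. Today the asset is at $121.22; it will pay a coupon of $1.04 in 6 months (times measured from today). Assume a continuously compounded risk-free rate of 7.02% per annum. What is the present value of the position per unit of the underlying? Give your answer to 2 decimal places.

PV(remaining coupons) I = 1.04·e^(−0.0702·6/12) = 1.0041
Current forward F = (S − I)·e^(rT) = (121.22 − 1.0041)·e^(0.0702·13/12) = 120.2159 × 1.079017 = 129.7150
Value (long) = (F − K)·e^(−rT) = (129.7150 − 114.55) × 0.926770 = 14.0545
Value = $14.05

$14.05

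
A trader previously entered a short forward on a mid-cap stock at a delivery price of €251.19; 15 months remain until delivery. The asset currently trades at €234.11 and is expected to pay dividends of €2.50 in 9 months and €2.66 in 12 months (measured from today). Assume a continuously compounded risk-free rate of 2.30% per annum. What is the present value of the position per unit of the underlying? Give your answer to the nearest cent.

€15.02

PV(remaining dividends) I = 2.50·e^(−0.0230·9/12) + 2.66·e^(−0.0230·12/12) = 5.0568
Current forward F = (S − I)·e^(rT) = (234.11 − 5.0568)·e^(0.0230·15/12) = 229.0532 × 1.029167 = 235.7340
Value (long) = (F − K)·e^(−rT) = (235.7340 − 251.19) × 0.971659 = -15.0180
Short position value = −(long value) = €15.02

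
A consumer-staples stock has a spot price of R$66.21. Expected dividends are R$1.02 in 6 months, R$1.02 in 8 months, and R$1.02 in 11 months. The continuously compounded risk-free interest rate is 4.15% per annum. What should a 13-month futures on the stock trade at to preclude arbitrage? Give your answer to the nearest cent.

R$66.14

PV(dividends) I = 1.02·e^(−0.0415·6/12) + 1.02·e^(−0.0415·8/12) + 1.02·e^(−0.0415·11/12)
I = 0.9991 + 0.9922 + 0.9819 = 2.9732
F = (S − I)·e^(rT) = (66.21 − 2.9732) · e^(0.0415·13/12)
= 63.2368 · e^0.044958 = 63.2368 × 1.045984 = R$66.14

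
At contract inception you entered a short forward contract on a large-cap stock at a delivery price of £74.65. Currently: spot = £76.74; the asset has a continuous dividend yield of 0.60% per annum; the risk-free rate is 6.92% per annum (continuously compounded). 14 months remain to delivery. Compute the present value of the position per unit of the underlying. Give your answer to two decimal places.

Current fair forward for the remaining 14 months: F = S·e^((r − q)·T), (r − q) = 0.0692 − 0.0060 = 0.0632
F = 76.74 · e^(0.0632 × 14/12) = 76.74 × 1.076520 = 82.6121
Value of long forward = (F − K)·e^(−rT) = (82.6121 − 74.65) · e^(−0.0692·14/12)
= 7.9621 × 0.922440 = 7.34
Short position value = −(long value) = -£7.34

-£7.34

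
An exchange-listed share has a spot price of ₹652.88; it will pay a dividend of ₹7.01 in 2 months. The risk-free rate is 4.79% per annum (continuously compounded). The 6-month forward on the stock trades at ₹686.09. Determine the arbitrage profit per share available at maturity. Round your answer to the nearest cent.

PV(dividends) I = 7.01·e^(−0.0479·2/12) = 6.9543
Fair forward F* = (S − I)·e^(rT) = (652.88 − 6.9543)·e^0.023950 = 645.9257 × 1.024239 = 661.5823
Market ₹686.09 > fair 661.5823: forward overpriced → cash-and-carry (borrow at r, buy the stock and collect the dividends, short the forward).
Profit at T = |F_mkt − F*| = |686.09 − 661.5823| = ₹24.51 per share

₹24.51 per share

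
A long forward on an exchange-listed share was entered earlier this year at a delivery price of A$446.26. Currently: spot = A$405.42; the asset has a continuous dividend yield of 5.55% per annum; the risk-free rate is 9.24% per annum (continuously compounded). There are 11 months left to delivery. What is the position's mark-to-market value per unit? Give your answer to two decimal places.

-A$24.71

Current fair forward for the remaining 11 months: F = S·e^((r − q)·T), (r − q) = 0.0924 − 0.0555 = 0.0369
F = 405.42 · e^(0.0369 × 11/12) = 405.42 × 1.034404 = 419.3681
Value of long forward = (F − K)·e^(−rT) = (419.3681 − 446.26) · e^(−0.0924·11/12)
= -26.8919 × 0.918788 = -24.71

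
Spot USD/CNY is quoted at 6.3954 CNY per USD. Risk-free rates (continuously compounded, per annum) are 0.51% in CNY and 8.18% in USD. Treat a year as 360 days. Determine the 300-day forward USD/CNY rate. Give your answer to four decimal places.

5.9994

F = S·e^((r_CNY − r_USD)T) = 6.3954 · e^((0.0051 − 0.0818) × 300/360)
= 6.3954 · e^-0.063917 = 6.3954 × 0.938083
F = 5.9994 CNY per USD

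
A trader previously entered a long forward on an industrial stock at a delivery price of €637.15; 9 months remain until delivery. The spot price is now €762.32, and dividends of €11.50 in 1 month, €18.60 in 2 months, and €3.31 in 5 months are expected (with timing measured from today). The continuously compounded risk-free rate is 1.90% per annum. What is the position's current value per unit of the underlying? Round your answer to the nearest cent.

€100.88

PV(remaining dividends) I = 11.50·e^(−0.0190·1/12) + 18.60·e^(−0.0190·2/12) + 3.31·e^(−0.0190·5/12) = 33.3069
Current forward F = (S − I)·e^(rT) = (762.32 − 33.3069)·e^(0.0190·9/12) = 729.0131 × 1.014352 = 739.4759
Value (long) = (F − K)·e^(−rT) = (739.4759 − 637.15) × 0.985851 = 100.8781
Value = €100.88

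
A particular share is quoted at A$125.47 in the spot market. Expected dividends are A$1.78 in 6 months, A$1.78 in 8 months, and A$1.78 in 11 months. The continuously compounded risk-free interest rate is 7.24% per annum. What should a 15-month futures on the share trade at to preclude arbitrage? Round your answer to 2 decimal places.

A$131.80

PV(dividends) I = 1.78·e^(−0.0724·6/12) + 1.78·e^(−0.0724·8/12) + 1.78·e^(−0.0724·11/12)
I = 1.7167 + 1.6961 + 1.6657 = 5.0785
F = (S − I)·e^(rT) = (125.47 − 5.0785) · e^(0.0724·15/12)
= 120.3915 · e^0.090500 = 120.3915 × 1.094722 = A$131.80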